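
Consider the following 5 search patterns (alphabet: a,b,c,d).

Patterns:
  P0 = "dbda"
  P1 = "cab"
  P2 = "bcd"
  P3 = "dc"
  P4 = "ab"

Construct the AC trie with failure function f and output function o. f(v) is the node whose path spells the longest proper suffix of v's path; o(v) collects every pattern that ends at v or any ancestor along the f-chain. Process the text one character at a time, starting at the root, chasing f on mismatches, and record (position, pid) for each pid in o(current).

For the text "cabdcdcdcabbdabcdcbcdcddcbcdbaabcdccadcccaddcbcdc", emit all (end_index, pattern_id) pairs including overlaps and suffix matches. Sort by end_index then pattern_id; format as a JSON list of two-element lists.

Build automaton:
Trie (insert patterns):
  0='ε' goto a→12 b→8 c→5 d→1
  1='d' goto b→2 c→11
  2='db' goto d→3
  3='dbd' goto a→4
  4='dbda' goto ·  [P0 ends]
  5='c' goto a→6
  6='ca' goto b→7
  7='cab' goto ·  [P1 ends]
  8='b' goto c→9
  9='bc' goto d→10
  10='bcd' goto ·  [P2 ends]
  11='dc' goto ·  [P3 ends]
  12='a' goto b→13
  13='ab' goto ·  [P4 ends]

Failure links (BFS by depth):
  n1('d'): parent n0 fail=0; on 'd' 0 → fail=0;  out ∅∪∅=∅
  n5('c'): parent n0 fail=0; on 'c' 0 → fail=0;  out ∅∪∅=∅
  n8('b'): parent n0 fail=0; on 'b' 0 → fail=0;  out ∅∪∅=∅
  n12('a'): parent n0 fail=0; on 'a' 0 → fail=0;  out ∅∪∅=∅
  n2('db'): parent n1 fail=0; on 'b' 0 → fail=8;  out ∅∪∅=∅
  n6('ca'): parent n5 fail=0; on 'a' 0 → fail=12;  out ∅∪∅=∅
  n9('bc'): parent n8 fail=0; on 'c' 0 → fail=5;  out ∅∪∅=∅
  n11('dc'): parent n1 fail=0; on 'c' 0 → fail=5;  out {3}∪∅={3}
  n13('ab'): parent n12 fail=0; on 'b' 0 → fail=8;  out {4}∪∅={4}
  n3('dbd'): parent n2 fail=8; on 'd' 8→0 → fail=1;  out ∅∪∅=∅
  n7('cab'): parent n6 fail=12; on 'b' 12 → fail=13;  out {1}∪{4}={1,4}
  n10('bcd'): parent n9 fail=5; on 'd' 5→0 → fail=1;  out {2}∪∅={2}
  n4('dbda'): parent n3 fail=1; on 'a' 1→0 → fail=12;  out {0}∪∅={0}

Run:
[0] read 'c'  n0⇒n5
[1] read 'a'  n5⇒n6
[2] read 'b'  n6⇒n7  ** P1@[0:2],P4@[1:2]
[3] read 'd'  n7⇒n1 (via fail)
[4] read 'c'  n1⇒n11  ** P3@[3:4]
[5] read 'd'  n11⇒n1 (via fail)
[6] read 'c'  n1⇒n11  ** P3@[5:6]
[7] read 'd'  n11⇒n1 (via fail)
[8] read 'c'  n1⇒n11  ** P3@[7:8]
[9] read 'a'  n11⇒n6 (via fail)
[10] read 'b'  n6⇒n7  ** P1@[8:10],P4@[9:10]
[11] read 'b'  n7⇒n8 (via fail)
[12] read 'd'  n8⇒n1 (via fail)
[13] read 'a'  n1⇒n12 (via fail)
[14] read 'b'  n12⇒n13  ** P4@[13:14]
[15] read 'c'  n13⇒n9 (via fail)
[16] read 'd'  n9⇒n10  ** P2@[14:16]
[17] read 'c'  n10⇒n11 (via fail)  ** P3@[16:17]
[18] read 'b'  n11⇒n8 (via fail)
[19] read 'c'  n8⇒n9
[20] read 'd'  n9⇒n10  ** P2@[18:20]
[21] read 'c'  n10⇒n11 (via fail)  ** P3@[20:21]
[22] read 'd'  n11⇒n1 (via fail)
[23] read 'd'  n1⇒n1 (via fail)
[24] read 'c'  n1⇒n11  ** P3@[23:24]
[25] read 'b'  n11⇒n8 (via fail)
[26] read 'c'  n8⇒n9
[27] read 'd'  n9⇒n10  ** P2@[25:27]
[28] read 'b'  n10⇒n2 (via fail)
[29] read 'a'  n2⇒n12 (via fail)
[30] read 'a'  n12⇒n12 (via fail)
[31] read 'b'  n12⇒n13  ** P4@[30:31]
[32] read 'c'  n13⇒n9 (via fail)
[33] read 'd'  n9⇒n10  ** P2@[31:33]
[34] read 'c'  n10⇒n11 (via fail)  ** P3@[33:34]
[35] read 'c'  n11⇒n5 (via fail)
[36] read 'a'  n5⇒n6
[37] read 'd'  n6⇒n1 (via fail)
[38] read 'c'  n1⇒n11  ** P3@[37:38]
[39] read 'c'  n11⇒n5 (via fail)
[40] read 'c'  n5⇒n5 (via fail)
[41] read 'a'  n5⇒n6
[42] read 'd'  n6⇒n1 (via fail)
[43] read 'd'  n1⇒n1 (via fail)
[44] read 'c'  n1⇒n11  ** P3@[43:44]
[45] read 'b'  n11⇒n8 (via fail)
[46] read 'c'  n8⇒n9
[47] read 'd'  n9⇒n10  ** P2@[45:47]
[48] read 'c'  n10⇒n11 (via fail)  ** P3@[47:48]

Matches: [[2,1],[2,4],[4,3],[6,3],[8,3],[10,1],[10,4],[14,4],[16,2],[17,3],[20,2],[21,3],[24,3],[27,2],[31,4],[33,2],[34,3],[38,3],[44,3],[47,2],[48,3]]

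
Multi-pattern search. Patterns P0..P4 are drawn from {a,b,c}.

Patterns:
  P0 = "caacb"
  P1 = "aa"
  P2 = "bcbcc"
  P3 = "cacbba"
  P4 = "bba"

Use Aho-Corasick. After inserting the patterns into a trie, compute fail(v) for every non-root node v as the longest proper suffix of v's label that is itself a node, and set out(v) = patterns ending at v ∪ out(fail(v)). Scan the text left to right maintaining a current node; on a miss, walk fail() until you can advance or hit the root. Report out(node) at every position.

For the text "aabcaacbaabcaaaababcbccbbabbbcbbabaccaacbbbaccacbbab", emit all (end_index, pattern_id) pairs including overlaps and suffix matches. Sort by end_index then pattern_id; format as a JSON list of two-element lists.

Build:
Trie (insert patterns):
  0='ε' goto a→6 b→8 c→1
  1='c' goto a→2
  2='ca' goto a→3 c→13
  3='caa' goto c→4
  4='caac' goto b→5
  5='caacb' goto ·  ←P0
  6='a' goto a→7
  7='aa' goto ·  ←P1
  8='b' goto b→17 c→9
  9='bc' goto b→10
  10='bcb' goto c→11
  11='bcbc' goto c→12
  12='bcbcc' goto ·  ←P2
  13='cac' goto b→14
  14='cacb' goto b→15
  15='cacbb' goto a→16
  16='cacbba' goto ·  ←P3
  17='bb' goto a→18
  18='bba' goto ·  ←P4

BFS fail/out derivation:
  fail(1) 'c': from fail(0)=0 chase 'c': 0 ⇒ 0;  out=∅∪out(0)=∅
  fail(6) 'a': from fail(0)=0 chase 'a': 0 ⇒ 0;  out=∅∪out(0)=∅
  fail(8) 'b': from fail(0)=0 chase 'b': 0 ⇒ 0;  out=∅∪out(0)=∅
  fail(2) 'ca': from fail(1)=0 chase 'a': 0 ⇒ 6;  out=∅∪out(6)=∅
  fail(7) 'aa': from fail(6)=0 chase 'a': 0 ⇒ 6;  out={1}∪out(6)={1}
  fail(9) 'bc': from fail(8)=0 chase 'c': 0 ⇒ 1;  out=∅∪out(1)=∅
  fail(17) 'bb': from fail(8)=0 chase 'b': 0 ⇒ 8;  out=∅∪out(8)=∅
  fail(3) 'caa': from fail(2)=6 chase 'a': 6 ⇒ 7;  out=∅∪out(7)={1}
  fail(10) 'bcb': from fail(9)=1 chase 'b': 1→0 ⇒ 8;  out=∅∪out(8)=∅
  fail(13) 'cac': from fail(2)=6 chase 'c': 6→0 ⇒ 1;  out=∅∪out(1)=∅
  fail(18) 'bba': from fail(17)=8 chase 'a': 8→0 ⇒ 6;  out={4}∪out(6)={4}
  fail(4) 'caac': from fail(3)=7 chase 'c': 7→6→0 ⇒ 1;  out=∅∪out(1)=∅
  fail(11) 'bcbc': from fail(10)=8 chase 'c': 8 ⇒ 9;  out=∅∪out(9)=∅
  fail(14) 'cacb': from fail(13)=1 chase 'b': 1→0 ⇒ 8;  out=∅∪out(8)=∅
  fail(5) 'caacb': from fail(4)=1 chase 'b': 1→0 ⇒ 8;  out={0}∪out(8)={0}
  fail(12) 'bcbcc': from fail(11)=9 chase 'c': 9→1→0 ⇒ 1;  out={2}∪out(1)={2}
  fail(15) 'cacbb': from fail(14)=8 chase 'b': 8 ⇒ 17;  out=∅∪out(17)=∅
  fail(16) 'cacbba': from fail(15)=17 chase 'a': 17 ⇒ 18;  out={3}∪out(18)={3,4}

Text stream:
pos 0 'a': at 6
pos 1 'a': at 7  emit P1@[0:1]
pos 2 'b': at 8 (fail-walked)
pos 3 'c': at 9
pos 4 'a': at 2 (fail-walked)
pos 5 'a': at 3  emit P1@[4:5]
pos 6 'c': at 4
pos 7 'b': at 5  emit P0@[3:7]
pos 8 'a': at 6 (fail-walked)
pos 9 'a': at 7  emit P1@[8:9]
pos 10 'b': at 8 (fail-walked)
pos 11 'c': at 9
pos 12 'a': at 2 (fail-walked)
pos 13 'a': at 3  emit P1@[12:13]
pos 14 'a': at 7 (fail-walked)  emit P1@[13:14]
pos 15 'a': at 7 (fail-walked)  emit P1@[14:15]
pos 16 'b': at 8 (fail-walked)
pos 17 'a': at 6 (fail-walked)
pos 18 'b': at 8 (fail-walked)
pos 19 'c': at 9
pos 20 'b': at 10
pos 21 'c': at 11
pos 22 'c': at 12  emit P2@[18:22]
pos 23 'b': at 8 (fail-walked)
pos 24 'b': at 17
pos 25 'a': at 18  emit P4@[23:25]
pos 26 'b': at 8 (fail-walked)
pos 27 'b': at 17
pos 28 'b': at 17 (fail-walked)
pos 29 'c': at 9 (fail-walked)
pos 30 'b': at 10
pos 31 'b': at 17 (fail-walked)
pos 32 'a': at 18  emit P4@[30:32]
pos 33 'b': at 8 (fail-walked)
pos 34 'a': at 6 (fail-walked)
pos 35 'c': at 1 (fail-walked)
pos 36 'c': at 1 (fail-walked)
pos 37 'a': at 2
pos 38 'a': at 3  emit P1@[37:38]
pos 39 'c': at 4
pos 40 'b': at 5  emit P0@[36:40]
pos 41 'b': at 17 (fail-walked)
pos 42 'b': at 17 (fail-walked)
pos 43 'a': at 18  emit P4@[41:43]
pos 44 'c': at 1 (fail-walked)
pos 45 'c': at 1 (fail-walked)
pos 46 'a': at 2
pos 47 'c': at 13
pos 48 'b': at 14
pos 49 'b': at 15
pos 50 'a': at 16  emit P3@[45:50],P4@[48:50]
pos 51 'b': at 8 (fail-walked)

Matches: [[1,1],[5,1],[7,0],[9,1],[13,1],[14,1],[15,1],[22,2],[25,4],[32,4],[38,1],[40,0],[43,4],[50,3],[50,4]]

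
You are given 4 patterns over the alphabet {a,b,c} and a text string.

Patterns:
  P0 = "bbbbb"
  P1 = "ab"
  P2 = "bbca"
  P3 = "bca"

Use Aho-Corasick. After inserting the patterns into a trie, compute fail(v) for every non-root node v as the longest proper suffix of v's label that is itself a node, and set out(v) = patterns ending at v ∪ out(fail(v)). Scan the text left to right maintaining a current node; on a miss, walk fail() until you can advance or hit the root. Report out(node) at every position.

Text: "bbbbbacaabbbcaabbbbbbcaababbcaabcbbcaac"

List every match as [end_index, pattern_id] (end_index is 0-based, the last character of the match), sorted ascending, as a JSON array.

Build:
Trie nodes:
  n0 'ε': a→6 b→1
  n1 'b': b→2 c→10
  n2 'bb': b→3 c→8
  n3 'bbb': b→4
  n4 'bbbb': b→5
  n5 'bbbbb': ·  ←P0
  n6 'a': b→7
  n7 'ab': ·  ←P1
  n8 'bbc': a→9
  n9 'bbca': ·  ←P2
  n10 'bc': a→11
  n11 'bca': ·  ←P3

Failure links (BFS by depth):
  fail(1) 'b': from fail(0)=0 chase 'b': 0 ⇒ 0;  out=∅∪out(0)=∅
  fail(6) 'a': from fail(0)=0 chase 'a': 0 ⇒ 0;  out=∅∪out(0)=∅
  fail(2) 'bb': from fail(1)=0 chase 'b': 0 ⇒ 1;  out=∅∪out(1)=∅
  fail(7) 'ab': from fail(6)=0 chase 'b': 0 ⇒ 1;  out={1}∪out(1)={1}
  fail(10) 'bc': from fail(1)=0 chase 'c': 0 ⇒ 0;  out=∅∪out(0)=∅
  fail(3) 'bbb': from fail(2)=1 chase 'b': 1 ⇒ 2;  out=∅∪out(2)=∅
  fail(8) 'bbc': from fail(2)=1 chase 'c': 1 ⇒ 10;  out=∅∪out(10)=∅
  fail(11) 'bca': from fail(10)=0 chase 'a': 0 ⇒ 6;  out={3}∪out(6)={3}
  fail(4) 'bbbb': from fail(3)=2 chase 'b': 2 ⇒ 3;  out=∅∪out(3)=∅
  fail(9) 'bbca': from fail(8)=10 chase 'a': 10 ⇒ 11;  out={2}∪out(11)={2,3}
  fail(5) 'bbbbb': from fail(4)=3 chase 'b': 3 ⇒ 4;  out={0}∪out(4)={0}

Scan:
pos 0 'b': at 1
pos 1 'b': at 2
pos 2 'b': at 3
pos 3 'b': at 4
pos 4 'b': at 5  → match P0@[0:4]
pos 5 'a': at 6 (fail-walked)
pos 6 'c': at 0 (fail-walked)
pos 7 'a': at 6
pos 8 'a': at 6 (fail-walked)
pos 9 'b': at 7  → match P1@[8:9]
pos 10 'b': at 2 (fail-walked)
pos 11 'b': at 3
pos 12 'c': at 8 (fail-walked)
pos 13 'a': at 9  → match P2@[10:13],P3@[11:13]
pos 14 'a': at 6 (fail-walked)
pos 15 'b': at 7  → match P1@[14:15]
pos 16 'b': at 2 (fail-walked)
pos 17 'b': at 3
pos 18 'b': at 4
pos 19 'b': at 5  → match P0@[15:19]
pos 20 'b': at 5 (fail-walked)  → match P0@[16:20]
pos 21 'c': at 8 (fail-walked)
pos 22 'a': at 9  → match P2@[19:22],P3@[20:22]
pos 23 'a': at 6 (fail-walked)
pos 24 'b': at 7  → match P1@[23:24]
pos 25 'a': at 6 (fail-walked)
pos 26 'b': at 7  → match P1@[25:26]
pos 27 'b': at 2 (fail-walked)
pos 28 'c': at 8
pos 29 'a': at 9  → match P2@[26:29],P3@[27:29]
pos 30 'a': at 6 (fail-walked)
pos 31 'b': at 7  → match P1@[30:31]
pos 32 'c': at 10 (fail-walked)
pos 33 'b': at 1 (fail-walked)
pos 34 'b': at 2
pos 35 'c': at 8
pos 36 'a': at 9  → match P2@[33:36],P3@[34:36]
pos 37 'a': at 6 (fail-walked)
pos 38 'c': at 0 (fail-walked)

Matches: [[4,0],[9,1],[13,2],[13,3],[15,1],[19,0],[20,0],[22,2],[22,3],[24,1],[26,1],[29,2],[29,3],[31,1],[36,2],[36,3]]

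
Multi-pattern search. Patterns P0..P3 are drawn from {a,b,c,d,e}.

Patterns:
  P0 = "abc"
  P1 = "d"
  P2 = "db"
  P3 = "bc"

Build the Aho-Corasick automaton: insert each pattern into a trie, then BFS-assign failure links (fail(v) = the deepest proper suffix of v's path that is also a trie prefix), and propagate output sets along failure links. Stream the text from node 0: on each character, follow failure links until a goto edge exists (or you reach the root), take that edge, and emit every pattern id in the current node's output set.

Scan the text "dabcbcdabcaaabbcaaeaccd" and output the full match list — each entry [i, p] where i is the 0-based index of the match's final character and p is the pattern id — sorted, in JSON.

Build automaton:
Trie nodes:
  0='ε' goto a→1 b→6 d→4
  1='a' goto b→2
  2='ab' goto c→3
  3='abc' goto ·  [P0 ends]
  4='d' goto b→5  [P1 ends]
  5='db' goto ·  [P2 ends]
  6='b' goto c→7
  7='bc' goto ·  [P3 ends]

BFS fail/out derivation:
  n1('a'): parent n0 fail=0; on 'a' 0 → fail=0;  out ∅∪∅=∅
  n4('d'): parent n0 fail=0; on 'd' 0 → fail=0;  out {1}∪∅={1}
  n6('b'): parent n0 fail=0; on 'b' 0 → fail=0;  out ∅∪∅=∅
  n2('ab'): parent n1 fail=0; on 'b' 0 → fail=6;  out ∅∪∅=∅
  n5('db'): parent n4 fail=0; on 'b' 0 → fail=6;  out {2}∪∅={2}
  n7('bc'): parent n6 fail=0; on 'c' 0 → fail=0;  out {3}∪∅={3}
  n3('abc'): parent n2 fail=6; on 'c' 6 → fail=7;  out {0}∪{3}={0,3}

Text stream:
[0] read 'd'  n0⇒n4  → match P1@[0:0]
[1] read 'a'  n4⇒n1 (fail-walked)
[2] read 'b'  n1⇒n2
[3] read 'c'  n2⇒n3  → match P0@[1:3],P3@[2:3]
[4] read 'b'  n3⇒n6 (fail-walked)
[5] read 'c'  n6⇒n7  → match P3@[4:5]
[6] read 'd'  n7⇒n4 (fail-walked)  → match P1@[6:6]
[7] read 'a'  n4⇒n1 (fail-walked)
[8] read 'b'  n1⇒n2
[9] read 'c'  n2⇒n3  → match P0@[7:9],P3@[8:9]
[10] read 'a'  n3⇒n1 (fail-walked)
[11] read 'a'  n1⇒n1 (fail-walked)
[12] read 'a'  n1⇒n1 (fail-walked)
[13] read 'b'  n1⇒n2
[14] read 'b'  n2⇒n6 (fail-walked)
[15] read 'c'  n6⇒n7  → match P3@[14:15]
[16] read 'a'  n7⇒n1 (fail-walked)
[17] read 'a'  n1⇒n1 (fail-walked)
[18] read 'e'  n1⇒n0 (fail-walked)
[19] read 'a'  n0⇒n1
[20] read 'c'  n1⇒n0 (fail-walked)
[21] read 'c'  n0⇒n0
[22] read 'd'  n0⇒n4  → match P1@[22:22]

Matches: [[0,1],[3,0],[3,3],[5,3],[6,1],[9,0],[9,3],[15,3],[22,1]]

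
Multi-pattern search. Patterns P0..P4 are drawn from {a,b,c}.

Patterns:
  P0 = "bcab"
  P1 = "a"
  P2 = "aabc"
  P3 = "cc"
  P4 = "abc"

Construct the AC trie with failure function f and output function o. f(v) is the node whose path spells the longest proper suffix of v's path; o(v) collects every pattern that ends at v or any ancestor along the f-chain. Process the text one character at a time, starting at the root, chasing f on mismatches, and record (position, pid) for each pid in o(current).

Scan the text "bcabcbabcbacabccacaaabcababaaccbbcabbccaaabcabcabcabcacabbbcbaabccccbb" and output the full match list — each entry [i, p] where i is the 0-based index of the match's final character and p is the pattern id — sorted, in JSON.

Construct AC machine:
Trie (insert patterns):
  n0 'ε': a→5 b→1 c→9
  n1 'b': c→2
  n2 'bc': a→3
  n3 'bca': b→4
  n4 'bcab': ·  ←P0
  n5 'a': a→6 b→11  ←P1
  n6 'aa': b→7
  n7 'aab': c→8
  n8 'aabc': ·  ←P2
  n9 'c': c→10
  n10 'cc': ·  ←P3
  n11 'ab': c→12
  n12 'abc': ·  ←P4

Failure links (BFS by depth):
  n1('b'): parent n0 fail=0; on 'b' 0 → fail=0;  out ∅∪∅=∅
  n5('a'): parent n0 fail=0; on 'a' 0 → fail=0;  out {1}∪∅={1}
  n9('c'): parent n0 fail=0; on 'c' 0 → fail=0;  out ∅∪∅=∅
  n2('bc'): parent n1 fail=0; on 'c' 0 → fail=9;  out ∅∪∅=∅
  n6('aa'): parent n5 fail=0; on 'a' 0 → fail=5;  out ∅∪{1}={1}
  n10('cc'): parent n9 fail=0; on 'c' 0 → fail=9;  out {3}∪∅={3}
  n11('ab'): parent n5 fail=0; on 'b' 0 → fail=1;  out ∅∪∅=∅
  n3('bca'): parent n2 fail=9; on 'a' 9→0 → fail=5;  out ∅∪{1}={1}
  n7('aab'): parent n6 fail=5; on 'b' 5 → fail=11;  out ∅∪∅=∅
  n12('abc'): parent n11 fail=1; on 'c' 1 → fail=2;  out {4}∪∅={4}
  n4('bcab'): parent n3 fail=5; on 'b' 5 → fail=11;  out {0}∪∅={0}
  n8('aabc'): parent n7 fail=11; on 'c' 11 → fail=12;  out {2}∪{4}={2,4}

Run:
[0] read 'b'  n0⇒n1
[1] read 'c'  n1⇒n2
[2] read 'a'  n2⇒n3  ** P1@[2:2]
[3] read 'b'  n3⇒n4  ** P0@[0:3]
[4] read 'c'  n4⇒n12 (via fail)  ** P4@[2:4]
[5] read 'b'  n12⇒n1 (via fail)
[6] read 'a'  n1⇒n5 (via fail)  ** P1@[6:6]
[7] read 'b'  n5⇒n11
[8] read 'c'  n11⇒n12  ** P4@[6:8]
[9] read 'b'  n12⇒n1 (via fail)
[10] read 'a'  n1⇒n5 (via fail)  ** P1@[10:10]
[11] read 'c'  n5⇒n9 (via fail)
[12] read 'a'  n9⇒n5 (via fail)  ** P1@[12:12]
[13] read 'b'  n5⇒n11
[14] read 'c'  n11⇒n12  ** P4@[12:14]
[15] read 'c'  n12⇒n10 (via fail)  ** P3@[14:15]
[16] read 'a'  n10⇒n5 (via fail)  ** P1@[16:16]
[17] read 'c'  n5⇒n9 (via fail)
[18] read 'a'  n9⇒n5 (via fail)  ** P1@[18:18]
[19] read 'a'  n5⇒n6  ** P1@[19:19]
[20] read 'a'  n6⇒n6 (via fail)  ** P1@[20:20]
[21] read 'b'  n6⇒n7
[22] read 'c'  n7⇒n8  ** P2@[19:22],P4@[20:22]
[23] read 'a'  n8⇒n3 (via fail)  ** P1@[23:23]
[24] read 'b'  n3⇒n4  ** P0@[21:24]
[25] read 'a'  n4⇒n5 (via fail)  ** P1@[25:25]
[26] read 'b'  n5⇒n11
[27] read 'a'  n11⇒n5 (via fail)  ** P1@[27:27]
[28] read 'a'  n5⇒n6  ** P1@[28:28]
[29] read 'c'  n6⇒n9 (via fail)
[30] read 'c'  n9⇒n10  ** P3@[29:30]
[31] read 'b'  n10⇒n1 (via fail)
[32] read 'b'  n1⇒n1 (via fail)
[33] read 'c'  n1⇒n2
[34] read 'a'  n2⇒n3  ** P1@[34:34]
[35] read 'b'  n3⇒n4  ** P0@[32:35]
[36] read 'b'  n4⇒n1 (via fail)
[37] read 'c'  n1⇒n2
[38] read 'c'  n2⇒n10 (via fail)  ** P3@[37:38]
[39] read 'a'  n10⇒n5 (via fail)  ** P1@[39:39]
[40] read 'a'  n5⇒n6  ** P1@[40:40]
[41] read 'a'  n6⇒n6 (via fail)  ** P1@[41:41]
[42] read 'b'  n6⇒n7
[43] read 'c'  n7⇒n8  ** P2@[40:43],P4@[41:43]
[44] read 'a'  n8⇒n3 (via fail)  ** P1@[44:44]
[45] read 'b'  n3⇒n4  ** P0@[42:45]
[46] read 'c'  n4⇒n12 (via fail)  ** P4@[44:46]
[47] read 'a'  n12⇒n3 (via fail)  ** P1@[47:47]
[48] read 'b'  n3⇒n4  ** P0@[45:48]
[49] read 'c'  n4⇒n12 (via fail)  ** P4@[47:49]
[50] read 'a'  n12⇒n3 (via fail)  ** P1@[50:50]
[51] read 'b'  n3⇒n4  ** P0@[48:51]
[52] read 'c'  n4⇒n12 (via fail)  ** P4@[50:52]
[53] read 'a'  n12⇒n3 (via fail)  ** P1@[53:53]
[54] read 'c'  n3⇒n9 (via fail)
[55] read 'a'  n9⇒n5 (via fail)  ** P1@[55:55]
[56] read 'b'  n5⇒n11
[57] read 'b'  n11⇒n1 (via fail)
[58] read 'b'  n1⇒n1 (via fail)
[59] read 'c'  n1⇒n2
[60] read 'b'  n2⇒n1 (via fail)
[61] read 'a'  n1⇒n5 (via fail)  ** P1@[61:61]
[62] read 'a'  n5⇒n6  ** P1@[62:62]
[63] read 'b'  n6⇒n7
[64] read 'c'  n7⇒n8  ** P2@[61:64],P4@[62:64]
[65] read 'c'  n8⇒n10 (via fail)  ** P3@[64:65]
[66] read 'c'  n10⇒n10 (via fail)  ** P3@[65:66]
[67] read 'c'  n10⇒n10 (via fail)  ** P3@[66:67]
[68] read 'b'  n10⇒n1 (via fail)
[69] read 'b'  n1⇒n1 (via fail)

Result: [[2,1],[3,0],[4,4],[6,1],[8,4],[10,1],[12,1],[14,4],[15,3],[16,1],[18,1],[19,1],[20,1],[22,2],[22,4],[23,1],[24,0],[25,1],[27,1],[28,1],[30,3],[34,1],[35,0],[38,3],[39,1],[40,1],[41,1],[43,2],[43,4],[44,1],[45,0],[46,4],[47,1],[48,0],[49,4],[50,1],[51,0],[52,4],[53,1],[55,1],[61,1],[62,1],[64,2],[64,4],[65,3],[66,3],[67,3]]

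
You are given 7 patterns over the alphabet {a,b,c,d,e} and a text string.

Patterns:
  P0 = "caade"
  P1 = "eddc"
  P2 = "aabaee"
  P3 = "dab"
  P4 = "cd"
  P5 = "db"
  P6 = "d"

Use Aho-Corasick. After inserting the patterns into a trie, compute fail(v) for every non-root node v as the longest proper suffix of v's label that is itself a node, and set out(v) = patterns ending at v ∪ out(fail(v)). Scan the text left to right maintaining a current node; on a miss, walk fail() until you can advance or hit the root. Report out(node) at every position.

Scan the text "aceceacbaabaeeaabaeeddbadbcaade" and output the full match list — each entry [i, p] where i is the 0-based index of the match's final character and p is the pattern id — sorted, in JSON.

Build automaton:
Trie (insert patterns):
  0='ε' goto a→10 c→1 d→16 e→6
  1='c' goto a→2 d→19
  2='ca' goto a→3
  3='caa' goto d→4
  4='caad' goto e→5
  5='caade' goto ·  ←P0
  6='e' goto d→7
  7='ed' goto d→8
  8='edd' goto c→9
  9='eddc' goto ·  ←P1
  10='a' goto a→11
  11='aa' goto b→12
  12='aab' goto a→13
  13='aaba' goto e→14
  14='aabae' goto e→15
  15='aabaee' goto ·  ←P2
  16='d' goto a→17 b→20  ←P6
  17='da' goto b→18
  18='dab' goto ·  ←P3
  19='cd' goto ·  ←P4
  20='db' goto ·  ←P5

Failure links (BFS by depth):
  fail(1) 'c': from fail(0)=0 chase 'c': 0 ⇒ 0;  out=∅∪out(0)=∅
  fail(6) 'e': from fail(0)=0 chase 'e': 0 ⇒ 0;  out=∅∪out(0)=∅
  fail(10) 'a': from fail(0)=0 chase 'a': 0 ⇒ 0;  out=∅∪out(0)=∅
  fail(16) 'd': from fail(0)=0 chase 'd': 0 ⇒ 0;  out={6}∪out(0)={6}
  fail(2) 'ca': from fail(1)=0 chase 'a': 0 ⇒ 10;  out=∅∪out(10)=∅
  fail(7) 'ed': from fail(6)=0 chase 'd': 0 ⇒ 16;  out=∅∪out(16)={6}
  fail(11) 'aa': from fail(10)=0 chase 'a': 0 ⇒ 10;  out=∅∪out(10)=∅
  fail(17) 'da': from fail(16)=0 chase 'a': 0 ⇒ 10;  out=∅∪out(10)=∅
  fail(19) 'cd': from fail(1)=0 chase 'd': 0 ⇒ 16;  out={4}∪out(16)={4,6}
  fail(20) 'db': from fail(16)=0 chase 'b': 0 ⇒ 0;  out={5}∪out(0)={5}
  fail(3) 'caa': from fail(2)=10 chase 'a': 10 ⇒ 11;  out=∅∪out(11)=∅
  fail(8) 'edd': from fail(7)=16 chase 'd': 16→0 ⇒ 16;  out=∅∪out(16)={6}
  fail(12) 'aab': from fail(11)=10 chase 'b': 10→0 ⇒ 0;  out=∅∪out(0)=∅
  fail(18) 'dab': from fail(17)=10 chase 'b': 10→0 ⇒ 0;  out={3}∪out(0)={3}
  fail(4) 'caad': from fail(3)=11 chase 'd': 11→10→0 ⇒ 16;  out=∅∪out(16)={6}
  fail(9) 'eddc': from fail(8)=16 chase 'c': 16→0 ⇒ 1;  out={1}∪out(1)={1}
  fail(13) 'aaba': from fail(12)=0 chase 'a': 0 ⇒ 10;  out=∅∪out(10)=∅
  fail(5) 'caade': from fail(4)=16 chase 'e': 16→0 ⇒ 6;  out={0}∪out(6)={0}
  fail(14) 'aabae': from fail(13)=10 chase 'e': 10→0 ⇒ 6;  out=∅∪out(6)=∅
  fail(15) 'aabaee': from fail(14)=6 chase 'e': 6→0 ⇒ 6;  out={2}∪out(6)={2}

Run:
[0] read 'a'  n0⇒n10
[1] read 'c'  n10⇒n1 ·f
[2] read 'e'  n1⇒n6 ·f
[3] read 'c'  n6⇒n1 ·f
[4] read 'e'  n1⇒n6 ·f
[5] read 'a'  n6⇒n10 ·f
[6] read 'c'  n10⇒n1 ·f
[7] read 'b'  n1⇒n0 ·f
[8] read 'a'  n0⇒n10
[9] read 'a'  n10⇒n11
[10] read 'b'  n11⇒n12
[11] read 'a'  n12⇒n13
[12] read 'e'  n13⇒n14
[13] read 'e'  n14⇒n15  emit P2@[8:13]
[14] read 'a'  n15⇒n10 ·f
[15] read 'a'  n10⇒n11
[16] read 'b'  n11⇒n12
[17] read 'a'  n12⇒n13
[18] read 'e'  n13⇒n14
[19] read 'e'  n14⇒n15  emit P2@[14:19]
[20] read 'd'  n15⇒n7 ·f  emit P6@[20:20]
[21] read 'd'  n7⇒n8  emit P6@[21:21]
[22] read 'b'  n8⇒n20 ·f  emit P5@[21:22]
[23] read 'a'  n20⇒n10 ·f
[24] read 'd'  n10⇒n16 ·f  emit P6@[24:24]
[25] read 'b'  n16⇒n20  emit P5@[24:25]
[26] read 'c'  n20⇒n1 ·f
[27] read 'a'  n1⇒n2
[28] read 'a'  n2⇒n3
[29] read 'd'  n3⇒n4  emit P6@[29:29]
[30] read 'e'  n4⇒n5  emit P0@[26:30]

Matches: [[13,2],[19,2],[20,6],[21,6],[22,5],[24,6],[25,5],[29,6],[30,0]]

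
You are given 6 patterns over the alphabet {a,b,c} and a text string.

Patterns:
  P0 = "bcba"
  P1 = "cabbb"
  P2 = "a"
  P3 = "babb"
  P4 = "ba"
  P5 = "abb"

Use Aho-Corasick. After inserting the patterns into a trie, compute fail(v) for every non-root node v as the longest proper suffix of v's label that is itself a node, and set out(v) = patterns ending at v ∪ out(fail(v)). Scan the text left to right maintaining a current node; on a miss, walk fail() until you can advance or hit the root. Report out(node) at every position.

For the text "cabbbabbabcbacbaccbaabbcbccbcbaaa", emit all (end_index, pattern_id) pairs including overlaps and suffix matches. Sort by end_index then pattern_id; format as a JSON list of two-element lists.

Construct AC machine:
Trie (insert patterns):
  n0 'ε': a→10 b→1 c→5
  n1 'b': a→11 c→2
  n2 'bc': b→3
  n3 'bcb': a→4
  n4 'bcba': ·  [P0 ends]
  n5 'c': a→6
  n6 'ca': b→7
  n7 'cab': b→8
  n8 'cabb': b→9
  n9 'cabbb': ·  [P1 ends]
  n10 'a': b→14  [P2 ends]
  n11 'ba': b→12  [P4 ends]
  n12 'bab': b→13
  n13 'babb': ·  [P3 ends]
  n14 'ab': b→15
  n15 'abb': ·  [P5 ends]

BFS fail/out derivation:
  fail(1) 'b': from fail(0)=0 chase 'b': 0 ⇒ 0;  out=∅∪out(0)=∅
  fail(5) 'c': from fail(0)=0 chase 'c': 0 ⇒ 0;  out=∅∪out(0)=∅
  fail(10) 'a': from fail(0)=0 chase 'a': 0 ⇒ 0;  out={2}∪out(0)={2}
  fail(2) 'bc': from fail(1)=0 chase 'c': 0 ⇒ 5;  out=∅∪out(5)=∅
  fail(6) 'ca': from fail(5)=0 chase 'a': 0 ⇒ 10;  out=∅∪out(10)={2}
  fail(11) 'ba': from fail(1)=0 chase 'a': 0 ⇒ 10;  out={4}∪out(10)={2,4}
  fail(14) 'ab': from fail(10)=0 chase 'b': 0 ⇒ 1;  out=∅∪out(1)=∅
  fail(3) 'bcb': from fail(2)=5 chase 'b': 5→0 ⇒ 1;  out=∅∪out(1)=∅
  fail(7) 'cab': from fail(6)=10 chase 'b': 10 ⇒ 14;  out=∅∪out(14)=∅
  fail(12) 'bab': from fail(11)=10 chase 'b': 10 ⇒ 14;  out=∅∪out(14)=∅
  fail(15) 'abb': from fail(14)=1 chase 'b': 1→0 ⇒ 1;  out={5}∪out(1)={5}
  fail(4) 'bcba': from fail(3)=1 chase 'a': 1 ⇒ 11;  out={0}∪out(11)={0,2,4}
  fail(8) 'cabb': from fail(7)=14 chase 'b': 14 ⇒ 15;  out=∅∪out(15)={5}
  fail(13) 'babb': from fail(12)=14 chase 'b': 14 ⇒ 15;  out={3}∪out(15)={3,5}
  fail(9) 'cabbb': from fail(8)=15 chase 'b': 15→1→0 ⇒ 1;  out={1}∪out(1)={1}

Text stream:
i=0 'c': node 0→5
i=1 'a': node 5→6  → match P2@[1:1]
i=2 'b': node 6→7
i=3 'b': node 7→8  → match P5@[1:3]
i=4 'b': node 8→9  → match P1@[0:4]
i=5 'a': node 9→11 (fail-walked)  → match P2@[5:5],P4@[4:5]
i=6 'b': node 11→12
i=7 'b': node 12→13  → match P3@[4:7],P5@[5:7]
i=8 'a': node 13→11 (fail-walked)  → match P2@[8:8],P4@[7:8]
i=9 'b': node 11→12
i=10 'c': node 12→2 (fail-walked)
i=11 'b': node 2→3
i=12 'a': node 3→4  → match P0@[9:12],P2@[12:12],P4@[11:12]
i=13 'c': node 4→5 (fail-walked)
i=14 'b': node 5→1 (fail-walked)
i=15 'a': node 1→11  → match P2@[15:15],P4@[14:15]
i=16 'c': node 11→5 (fail-walked)
i=17 'c': node 5→5 (fail-walked)
i=18 'b': node 5→1 (fail-walked)
i=19 'a': node 1→11  → match P2@[19:19],P4@[18:19]
i=20 'a': node 11→10 (fail-walked)  → match P2@[20:20]
i=21 'b': node 10→14
i=22 'b': node 14→15  → match P5@[20:22]
i=23 'c': node 15→2 (fail-walked)
i=24 'b': node 2→3
i=25 'c': node 3→2 (fail-walked)
i=26 'c': node 2→5 (fail-walked)
i=27 'b': node 5→1 (fail-walked)
i=28 'c': node 1→2
i=29 'b': node 2→3
i=30 'a': node 3→4  → match P0@[27:30],P2@[30:30],P4@[29:30]
i=31 'a': node 4→10 (fail-walked)  → match P2@[31:31]
i=32 'a': node 10→10 (fail-walked)  → match P2@[32:32]

All matches (sorted): [[1,2],[3,5],[4,1],[5,2],[5,4],[7,3],[7,5],[8,2],[8,4],[12,0],[12,2],[12,4],[15,2],[15,4],[19,2],[19,4],[20,2],[22,5],[30,0],[30,2],[30,4],[31,2],[32,2]]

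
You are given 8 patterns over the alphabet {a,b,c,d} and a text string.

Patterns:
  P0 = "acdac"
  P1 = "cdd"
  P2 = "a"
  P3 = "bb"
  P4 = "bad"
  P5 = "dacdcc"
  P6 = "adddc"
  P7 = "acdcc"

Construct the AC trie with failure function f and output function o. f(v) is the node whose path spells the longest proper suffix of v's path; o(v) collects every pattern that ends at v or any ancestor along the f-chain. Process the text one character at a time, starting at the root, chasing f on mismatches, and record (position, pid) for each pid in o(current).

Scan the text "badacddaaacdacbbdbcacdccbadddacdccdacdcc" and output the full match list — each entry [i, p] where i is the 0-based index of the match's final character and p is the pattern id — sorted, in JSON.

Build automaton:
Trie nodes:
  n0 'ε': a→1 b→9 c→6 d→13
  n1 'a': c→2 d→19  [P2 ends]
  n2 'ac': d→3
  n3 'acd': a→4 c→23
  n4 'acda': c→5
  n5 'acdac': ·  [P0 ends]
  n6 'c': d→7
  n7 'cd': d→8
  n8 'cdd': ·  [P1 ends]
  n9 'b': a→11 b→10
  n10 'bb': ·  [P3 ends]
  n11 'ba': d→12
  n12 'bad': ·  [P4 ends]
  n13 'd': a→14
  n14 'da': c→15
  n15 'dac': d→16
  n16 'dacd': c→17
  n17 'dacdc': c→18
  n18 'dacdcc': ·  [P5 ends]
  n19 'ad': d→20
  n20 'add': d→21
  n21 'addd': c→22
  n22 'adddc': ·  [P6 ends]
  n23 'acdc': c→24
  n24 'acdcc': ·  [P7 ends]

BFS fail/out derivation:
  n1('a'): parent n0 fail=0; on 'a' 0 → fail=0;  out {2}∪∅={2}
  n6('c'): parent n0 fail=0; on 'c' 0 → fail=0;  out ∅∪∅=∅
  n9('b'): parent n0 fail=0; on 'b' 0 → fail=0;  out ∅∪∅=∅
  n13('d'): parent n0 fail=0; on 'd' 0 → fail=0;  out ∅∪∅=∅
  n2('ac'): parent n1 fail=0; on 'c' 0 → fail=6;  out ∅∪∅=∅
  n7('cd'): parent n6 fail=0; on 'd' 0 → fail=13;  out ∅∪∅=∅
  n10('bb'): parent n9 fail=0; on 'b' 0 → fail=9;  out {3}∪∅={3}
  n11('ba'): parent n9 fail=0; on 'a' 0 → fail=1;  out ∅∪{2}={2}
  n14('da'): parent n13 fail=0; on 'a' 0 → fail=1;  out ∅∪{2}={2}
  n19('ad'): parent n1 fail=0; on 'd' 0 → fail=13;  out ∅∪∅=∅
  n3('acd'): parent n2 fail=6; on 'd' 6 → fail=7;  out ∅∪∅=∅
  n8('cdd'): parent n7 fail=13; on 'd' 13→0 → fail=13;  out {1}∪∅={1}
  n12('bad'): parent n11 fail=1; on 'd' 1 → fail=19;  out {4}∪∅={4}
  n15('dac'): parent n14 fail=1; on 'c' 1 → fail=2;  out ∅∪∅=∅
  n20('add'): parent n19 fail=13; on 'd' 13→0 → fail=13;  out ∅∪∅=∅
  n4('acda'): parent n3 fail=7; on 'a' 7→13 → fail=14;  out ∅∪{2}={2}
  n16('dacd'): parent n15 fail=2; on 'd' 2 → fail=3;  out ∅∪∅=∅
  n21('addd'): parent n20 fail=13; on 'd' 13→0 → fail=13;  out ∅∪∅=∅
  n23('acdc'): parent n3 fail=7; on 'c' 7→13→0 → fail=6;  out ∅∪∅=∅
  n5('acdac'): parent n4 fail=14; on 'c' 14 → fail=15;  out {0}∪∅={0}
  n17('dacdc'): parent n16 fail=3; on 'c' 3 → fail=23;  out ∅∪∅=∅
  n22('adddc'): parent n21 fail=13; on 'c' 13→0 → fail=6;  out {6}∪∅={6}
  n24('acdcc'): parent n23 fail=6; on 'c' 6→0 → fail=6;  out {7}∪∅={7}
  n18('dacdcc'): parent n17 fail=23; on 'c' 23 → fail=24;  out {5}∪{7}={5,7}

Text stream:
[0] read 'b'  n0⇒n9
[1] read 'a'  n9⇒n11  → match P2@[1:1]
[2] read 'd'  n11⇒n12  → match P4@[0:2]
[3] read 'a'  n12⇒n14 (fail-walked)  → match P2@[3:3]
[4] read 'c'  n14⇒n15
[5] read 'd'  n15⇒n16
[6] read 'd'  n16⇒n8 (fail-walked)  → match P1@[4:6]
[7] read 'a'  n8⇒n14 (fail-walked)  → match P2@[7:7]
[8] read 'a'  n14⇒n1 (fail-walked)  → match P2@[8:8]
[9] read 'a'  n1⇒n1 (fail-walked)  → match P2@[9:9]
[10] read 'c'  n1⇒n2
[11] read 'd'  n2⇒n3
[12] read 'a'  n3⇒n4  → match P2@[12:12]
[13] read 'c'  n4⇒n5  → match P0@[9:13]
[14] read 'b'  n5⇒n9 (fail-walked)
[15] read 'b'  n9⇒n10  → match P3@[14:15]
[16] read 'd'  n10⇒n13 (fail-walked)
[17] read 'b'  n13⇒n9 (fail-walked)
[18] read 'c'  n9⇒n6 (fail-walked)
[19] read 'a'  n6⇒n1 (fail-walked)  → match P2@[19:19]
[20] read 'c'  n1⇒n2
[21] read 'd'  n2⇒n3
[22] read 'c'  n3⇒n23
[23] read 'c'  n23⇒n24  → match P7@[19:23]
[24] read 'b'  n24⇒n9 (fail-walked)
[25] read 'a'  n9⇒n11  → match P2@[25:25]
[26] read 'd'  n11⇒n12  → match P4@[24:26]
[27] read 'd'  n12⇒n20 (fail-walked)
[28] read 'd'  n20⇒n21
[29] read 'a'  n21⇒n14 (fail-walked)  → match P2@[29:29]
[30] read 'c'  n14⇒n15
[31] read 'd'  n15⇒n16
[32] read 'c'  n16⇒n17
[33] read 'c'  n17⇒n18  → match P5@[28:33],P7@[29:33]
[34] read 'd'  n18⇒n7 (fail-walked)
[35] read 'a'  n7⇒n14 (fail-walked)  → match P2@[35:35]
[36] read 'c'  n14⇒n15
[37] read 'd'  n15⇒n16
[38] read 'c'  n16⇒n17
[39] read 'c'  n17⇒n18  → match P5@[34:39],P7@[35:39]

Matches: [[1,2],[2,4],[3,2],[6,1],[7,2],[8,2],[9,2],[12,2],[13,0],[15,3],[19,2],[23,7],[25,2],[26,4],[29,2],[33,5],[33,7],[35,2],[39,5],[39,7]]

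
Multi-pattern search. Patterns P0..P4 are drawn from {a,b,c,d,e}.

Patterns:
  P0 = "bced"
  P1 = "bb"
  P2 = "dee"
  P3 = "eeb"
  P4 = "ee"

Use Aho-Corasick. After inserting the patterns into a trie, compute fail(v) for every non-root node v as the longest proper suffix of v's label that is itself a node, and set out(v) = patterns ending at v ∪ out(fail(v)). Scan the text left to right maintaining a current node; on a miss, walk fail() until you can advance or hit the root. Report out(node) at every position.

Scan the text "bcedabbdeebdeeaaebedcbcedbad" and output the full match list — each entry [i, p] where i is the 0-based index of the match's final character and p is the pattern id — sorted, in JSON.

Build automaton:
Trie (insert patterns):
  n0 'ε': b→1 d→6 e→9
  n1 'b': b→5 c→2
  n2 'bc': e→3
  n3 'bce': d→4
  n4 'bced': ·  ←P0
  n5 'bb': ·  ←P1
  n6 'd': e→7
  n7 'de': e→8
  n8 'dee': ·  ←P2
  n9 'e': e→10
  n10 'ee': b→11  ←P4
  n11 'eeb': ·  ←P3

BFS fail/out derivation:
  fail(1) 'b': from fail(0)=0 chase 'b': 0 ⇒ 0;  out=∅∪out(0)=∅
  fail(6) 'd': from fail(0)=0 chase 'd': 0 ⇒ 0;  out=∅∪out(0)=∅
  fail(9) 'e': from fail(0)=0 chase 'e': 0 ⇒ 0;  out=∅∪out(0)=∅
  fail(2) 'bc': from fail(1)=0 chase 'c': 0 ⇒ 0;  out=∅∪out(0)=∅
  fail(5) 'bb': from fail(1)=0 chase 'b': 0 ⇒ 1;  out={1}∪out(1)={1}
  fail(7) 'de': from fail(6)=0 chase 'e': 0 ⇒ 9;  out=∅∪out(9)=∅
  fail(10) 'ee': from fail(9)=0 chase 'e': 0 ⇒ 9;  out={4}∪out(9)={4}
  fail(3) 'bce': from fail(2)=0 chase 'e': 0 ⇒ 9;  out=∅∪out(9)=∅
  fail(8) 'dee': from fail(7)=9 chase 'e': 9 ⇒ 10;  out={2}∪out(10)={2,4}
  fail(11) 'eeb': from fail(10)=9 chase 'b': 9→0 ⇒ 1;  out={3}∪out(1)={3}
  fail(4) 'bced': from fail(3)=9 chase 'd': 9→0 ⇒ 6;  out={0}∪out(6)={0}

Text stream:
[0] read 'b'  n0⇒n1
[1] read 'c'  n1⇒n2
[2] read 'e'  n2⇒n3
[3] read 'd'  n3⇒n4  ** P0@[0:3]
[4] read 'a'  n4⇒n0 ·f
[5] read 'b'  n0⇒n1
[6] read 'b'  n1⇒n5  ** P1@[5:6]
[7] read 'd'  n5⇒n6 ·f
[8] read 'e'  n6⇒n7
[9] read 'e'  n7⇒n8  ** P2@[7:9],P4@[8:9]
[10] read 'b'  n8⇒n11 ·f  ** P3@[8:10]
[11] read 'd'  n11⇒n6 ·f
[12] read 'e'  n6⇒n7
[13] read 'e'  n7⇒n8  ** P2@[11:13],P4@[12:13]
[14] read 'a'  n8⇒n0 ·f
[15] read 'a'  n0⇒n0
[16] read 'e'  n0⇒n9
[17] read 'b'  n9⇒n1 ·f
[18] read 'e'  n1⇒n9 ·f
[19] read 'd'  n9⇒n6 ·f
[20] read 'c'  n6⇒n0 ·f
[21] read 'b'  n0⇒n1
[22] read 'c'  n1⇒n2
[23] read 'e'  n2⇒n3
[24] read 'd'  n3⇒n4  ** P0@[21:24]
[25] read 'b'  n4⇒n1 ·f
[26] read 'a'  n1⇒n0 ·f
[27] read 'd'  n0⇒n6

All matches (sorted): [[3,0],[6,1],[9,2],[9,4],[10,3],[13,2],[13,4],[24,0]]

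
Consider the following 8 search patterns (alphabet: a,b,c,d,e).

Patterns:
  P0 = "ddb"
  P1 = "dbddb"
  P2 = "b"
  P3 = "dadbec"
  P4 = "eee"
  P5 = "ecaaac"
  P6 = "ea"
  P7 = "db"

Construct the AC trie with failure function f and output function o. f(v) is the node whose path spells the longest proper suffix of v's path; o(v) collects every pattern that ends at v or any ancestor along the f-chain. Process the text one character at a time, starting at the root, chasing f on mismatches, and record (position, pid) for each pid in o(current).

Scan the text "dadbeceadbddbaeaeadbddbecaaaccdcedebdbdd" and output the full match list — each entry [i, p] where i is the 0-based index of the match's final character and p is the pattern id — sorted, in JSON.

Build:
Trie nodes:
  n0 'ε': b→8 d→1 e→14
  n1 'd': a→9 b→4 d→2
  n2 'dd': b→3
  n3 'ddb': ·  ←P0
  n4 'db': d→5  ←P7
  n5 'dbd': d→6
  n6 'dbdd': b→7
  n7 'dbddb': ·  ←P1
  n8 'b': ·  ←P2
  n9 'da': d→10
  n10 'dad': b→11
  n11 'dadb': e→12
  n12 'dadbe': c→13
  n13 'dadbec': ·  ←P3
  n14 'e': a→22 c→17 e→15
  n15 'ee': e→16
  n16 'eee': ·  ←P4
  n17 'ec': a→18
  n18 'eca': a→19
  n19 'ecaa': a→20
  n20 'ecaaa': c→21
  n21 'ecaaac': ·  ←P5
  n22 'ea': ·  ←P6

BFS fail/out derivation:
  fail(1) 'd': from fail(0)=0 chase 'd': 0 ⇒ 0;  out=∅∪out(0)=∅
  fail(8) 'b': from fail(0)=0 chase 'b': 0 ⇒ 0;  out={2}∪out(0)={2}
  fail(14) 'e': from fail(0)=0 chase 'e': 0 ⇒ 0;  out=∅∪out(0)=∅
  fail(2) 'dd': from fail(1)=0 chase 'd': 0 ⇒ 1;  out=∅∪out(1)=∅
  fail(4) 'db': from fail(1)=0 chase 'b': 0 ⇒ 8;  out={7}∪out(8)={2,7}
  fail(9) 'da': from fail(1)=0 chase 'a': 0 ⇒ 0;  out=∅∪out(0)=∅
  fail(15) 'ee': from fail(14)=0 chase 'e': 0 ⇒ 14;  out=∅∪out(14)=∅
  fail(17) 'ec': from fail(14)=0 chase 'c': 0 ⇒ 0;  out=∅∪out(0)=∅
  fail(22) 'ea': from fail(14)=0 chase 'a': 0 ⇒ 0;  out={6}∪out(0)={6}
  fail(3) 'ddb': from fail(2)=1 chase 'b': 1 ⇒ 4;  out={0}∪out(4)={0,2,7}
  fail(5) 'dbd': from fail(4)=8 chase 'd': 8→0 ⇒ 1;  out=∅∪out(1)=∅
  fail(10) 'dad': from fail(9)=0 chase 'd': 0 ⇒ 1;  out=∅∪out(1)=∅
  fail(16) 'eee': from fail(15)=14 chase 'e': 14 ⇒ 15;  out={4}∪out(15)={4}
  fail(18) 'eca': from fail(17)=0 chase 'a': 0 ⇒ 0;  out=∅∪out(0)=∅
  fail(6) 'dbdd': from fail(5)=1 chase 'd': 1 ⇒ 2;  out=∅∪out(2)=∅
  fail(11) 'dadb': from fail(10)=1 chase 'b': 1 ⇒ 4;  out=∅∪out(4)={2,7}
  fail(19) 'ecaa': from fail(18)=0 chase 'a': 0 ⇒ 0;  out=∅∪out(0)=∅
  fail(7) 'dbddb': from fail(6)=2 chase 'b': 2 ⇒ 3;  out={1}∪out(3)={0,1,2,7}
  fail(12) 'dadbe': from fail(11)=4 chase 'e': 4→8→0 ⇒ 14;  out=∅∪out(14)=∅
  fail(20) 'ecaaa': from fail(19)=0 chase 'a': 0 ⇒ 0;  out=∅∪out(0)=∅
  fail(13) 'dadbec': from fail(12)=14 chase 'c': 14 ⇒ 17;  out={3}∪out(17)={3}
  fail(21) 'ecaaac': from fail(20)=0 chase 'c': 0 ⇒ 0;  out={5}∪out(0)={5}

Scan:
i=0 'd': node 0→1
i=1 'a': node 1→9
i=2 'd': node 9→10
i=3 'b': node 10→11  ** P2@[3:3],P7@[2:3]
i=4 'e': node 11→12
i=5 'c': node 12→13  ** P3@[0:5]
i=6 'e': node 13→14 ·f
i=7 'a': node 14→22  ** P6@[6:7]
i=8 'd': node 22→1 ·f
i=9 'b': node 1→4  ** P2@[9:9],P7@[8:9]
i=10 'd': node 4→5
i=11 'd': node 5→6
i=12 'b': node 6→7  ** P0@[10:12],P1@[8:12],P2@[12:12],P7@[11:12]
i=13 'a': node 7→0 ·f
i=14 'e': node 0→14
i=15 'a': node 14→22  ** P6@[14:15]
i=16 'e': node 22→14 ·f
i=17 'a': node 14→22  ** P6@[16:17]
i=18 'd': node 22→1 ·f
i=19 'b': node 1→4  ** P2@[19:19],P7@[18:19]
i=20 'd': node 4→5
i=21 'd': node 5→6
i=22 'b': node 6→7  ** P0@[20:22],P1@[18:22],P2@[22:22],P7@[21:22]
i=23 'e': node 7→14 ·f
i=24 'c': node 14→17
i=25 'a': node 17→18
i=26 'a': node 18→19
i=27 'a': node 19→20
i=28 'c': node 20→21  ** P5@[23:28]
i=29 'c': node 21→0 ·f
i=30 'd': node 0→1
i=31 'c': node 1→0 ·f
i=32 'e': node 0→14
i=33 'd': node 14→1 ·f
i=34 'e': node 1→14 ·f
i=35 'b': node 14→8 ·f  ** P2@[35:35]
i=36 'd': node 8→1 ·f
i=37 'b': node 1→4  ** P2@[37:37],P7@[36:37]
i=38 'd': node 4→5
i=39 'd': node 5→6

Result: [[3,2],[3,7],[5,3],[7,6],[9,2],[9,7],[12,0],[12,1],[12,2],[12,7],[15,6],[17,6],[19,2],[19,7],[22,0],[22,1],[22,2],[22,7],[28,5],[35,2],[37,2],[37,7]]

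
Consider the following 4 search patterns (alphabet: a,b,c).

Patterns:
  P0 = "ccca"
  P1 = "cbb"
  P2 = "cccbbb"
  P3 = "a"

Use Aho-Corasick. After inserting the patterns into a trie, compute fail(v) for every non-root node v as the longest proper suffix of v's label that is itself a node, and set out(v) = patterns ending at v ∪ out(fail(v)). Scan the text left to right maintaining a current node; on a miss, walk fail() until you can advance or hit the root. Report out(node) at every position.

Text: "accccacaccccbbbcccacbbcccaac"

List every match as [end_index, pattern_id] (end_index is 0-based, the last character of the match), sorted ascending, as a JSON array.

Build:
Trie nodes:
  0='ε' goto a→10 c→1
  1='c' goto b→5 c→2
  2='cc' goto c→3
  3='ccc' goto a→4 b→7
  4='ccca' goto ·  [P0 ends]
  5='cb' goto b→6
  6='cbb' goto ·  [P1 ends]
  7='cccb' goto b→8
  8='cccbb' goto b→9
  9='cccbbb' goto ·  [P2 ends]
  10='a' goto ·  [P3 ends]

BFS fail/out derivation:
  fail(1) 'c': from fail(0)=0 chase 'c': 0 ⇒ 0;  out=∅∪out(0)=∅
  fail(10) 'a': from fail(0)=0 chase 'a': 0 ⇒ 0;  out={3}∪out(0)={3}
  fail(2) 'cc': from fail(1)=0 chase 'c': 0 ⇒ 1;  out=∅∪out(1)=∅
  fail(5) 'cb': from fail(1)=0 chase 'b': 0 ⇒ 0;  out=∅∪out(0)=∅
  fail(3) 'ccc': from fail(2)=1 chase 'c': 1 ⇒ 2;  out=∅∪out(2)=∅
  fail(6) 'cbb': from fail(5)=0 chase 'b': 0 ⇒ 0;  out={1}∪out(0)={1}
  fail(4) 'ccca': from fail(3)=2 chase 'a': 2→1→0 ⇒ 10;  out={0}∪out(10)={0,3}
  fail(7) 'cccb': from fail(3)=2 chase 'b': 2→1 ⇒ 5;  out=∅∪out(5)=∅
  fail(8) 'cccbb': from fail(7)=5 chase 'b': 5 ⇒ 6;  out=∅∪out(6)={1}
  fail(9) 'cccbbb': from fail(8)=6 chase 'b': 6→0 ⇒ 0;  out={2}∪out(0)={2}

Scan:
i=0 'a': node 0→10  → match P3@[0:0]
i=1 'c': node 10→1 ·f
i=2 'c': node 1→2
i=3 'c': node 2→3
i=4 'c': node 3→3 ·f
i=5 'a': node 3→4  → match P0@[2:5],P3@[5:5]
i=6 'c': node 4→1 ·f
i=7 'a': node 1→10 ·f  → match P3@[7:7]
i=8 'c': node 10→1 ·f
i=9 'c': node 1→2
i=10 'c': node 2→3
i=11 'c': node 3→3 ·f
i=12 'b': node 3→7
i=13 'b': node 7→8  → match P1@[11:13]
i=14 'b': node 8→9  → match P2@[9:14]
i=15 'c': node 9→1 ·f
i=16 'c': node 1→2
i=17 'c': node 2→3
i=18 'a': node 3→4  → match P0@[15:18],P3@[18:18]
i=19 'c': node 4→1 ·f
i=20 'b': node 1→5
i=21 'b': node 5→6  → match P1@[19:21]
i=22 'c': node 6→1 ·f
i=23 'c': node 1→2
i=24 'c': node 2→3
i=25 'a': node 3→4  → match P0@[22:25],P3@[25:25]
i=26 'a': node 4→10 ·f  → match P3@[26:26]
i=27 'c': node 10→1 ·f

Result: [[0,3],[5,0],[5,3],[7,3],[13,1],[14,2],[18,0],[18,3],[21,1],[25,0],[25,3],[26,3]]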